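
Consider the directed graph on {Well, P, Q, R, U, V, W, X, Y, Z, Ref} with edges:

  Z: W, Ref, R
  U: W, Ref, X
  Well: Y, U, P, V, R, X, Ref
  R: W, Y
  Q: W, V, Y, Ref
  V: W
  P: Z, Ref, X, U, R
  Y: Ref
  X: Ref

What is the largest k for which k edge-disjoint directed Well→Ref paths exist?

Assign every edge capacity 1; by Menger, the answer equals the max flow.
Path Well→Ref (+1); total 1.
Path Well→P→Ref (+1); total 2.
Path Well→U→Ref (+1); total 3.
Path Well→X→Ref (+1); total 4.
Path Well→Y→Ref (+1); total 5.
No residual Well→Ref path; max flow = 5.
Certifying cut of size 5: {Well→P, Well→Ref, Well→U, Well→X, Y→Ref}.

5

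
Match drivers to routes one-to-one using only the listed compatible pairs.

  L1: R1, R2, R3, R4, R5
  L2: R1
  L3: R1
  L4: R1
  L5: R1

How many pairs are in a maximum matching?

Unit-capacity flow: source→left, listed edges, right→sink; max matching = max flow.
Augmenting path L1→R1 (+1); matched 1.
Augmenting path L2→R1→L1→R2 (+1); matched 2.
No augmenting path remains; maximum matching = 2.
König certificate: {L1, R1} is a vertex cover of size 2 (every listed pair touches it), so no matching can be larger.

2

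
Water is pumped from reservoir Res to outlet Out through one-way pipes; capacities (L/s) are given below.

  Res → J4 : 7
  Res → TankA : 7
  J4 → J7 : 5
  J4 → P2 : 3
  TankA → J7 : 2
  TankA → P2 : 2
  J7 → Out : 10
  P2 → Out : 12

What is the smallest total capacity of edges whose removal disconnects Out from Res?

Augment Res→J4→J7→Out: bottleneck 5, flow now 5.
Augment Res→J4→P2→Out: bottleneck 2, flow now 7.
Augment Res→TankA→J7→Out: bottleneck 2, flow now 9.
Augment Res→TankA→P2→Out: bottleneck 2, flow now 11.
No augmenting path remains; maximum flow = 11.
By max-flow min-cut, the minimum cut capacity equals the max flow.
In the residual graph, reachable from Res: {Res, TankA}.
Min-cut edges: Res→J4 (7), TankA→J7 (2), TankA→P2 (2); capacity 7 + 2 + 2 = 11.

11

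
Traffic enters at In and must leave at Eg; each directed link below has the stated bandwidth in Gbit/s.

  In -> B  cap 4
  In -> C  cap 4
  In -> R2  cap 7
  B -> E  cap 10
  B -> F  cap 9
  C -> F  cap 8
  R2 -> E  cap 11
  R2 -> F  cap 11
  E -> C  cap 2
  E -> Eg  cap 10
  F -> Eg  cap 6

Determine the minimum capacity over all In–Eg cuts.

15

Augment In→B→E→Eg: bottleneck 4, flow now 4.
Augment In→C→F→Eg: bottleneck 4, flow now 8.
Augment In→R2→E→Eg: bottleneck 6, flow now 14.
Augment In→R2→F→Eg: bottleneck 1, flow now 15.
No augmenting path remains; maximum flow = 15.
By max-flow min-cut, the minimum cut capacity equals the max flow.
In the residual graph, reachable from In: {In}.
Min-cut edges: In→B (4), In→C (4), In→R2 (7); capacity 4 + 4 + 7 = 15.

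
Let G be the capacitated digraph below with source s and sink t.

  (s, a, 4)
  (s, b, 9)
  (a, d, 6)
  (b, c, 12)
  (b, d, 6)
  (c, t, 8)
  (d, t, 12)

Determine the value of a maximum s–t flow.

Augment s→a→d→t: bottleneck 4, flow now 4.
Augment s→b→c→t: bottleneck 8, flow now 12.
Augment s→b→d→t: bottleneck 1, flow now 13.
No augmenting path remains; maximum flow = 13.
In the residual graph, reachable from s: {s}.
Min-cut edges: s→a (4), s→b (9); capacity 4 + 9 = 13.
This cut is saturated, so no flow can exceed 13.

13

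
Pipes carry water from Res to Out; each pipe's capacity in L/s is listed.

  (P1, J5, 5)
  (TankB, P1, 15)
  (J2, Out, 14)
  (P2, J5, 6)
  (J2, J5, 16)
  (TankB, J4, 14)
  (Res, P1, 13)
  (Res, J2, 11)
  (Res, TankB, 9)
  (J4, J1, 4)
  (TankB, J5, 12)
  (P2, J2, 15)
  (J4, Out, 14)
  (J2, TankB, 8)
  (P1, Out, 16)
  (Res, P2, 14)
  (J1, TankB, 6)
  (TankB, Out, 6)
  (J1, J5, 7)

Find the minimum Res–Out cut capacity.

44

Augment Res→J2→Out: bottleneck 11, flow now 11.
Augment Res→TankB→Out: bottleneck 6, flow now 17.
Augment Res→P1→Out: bottleneck 13, flow now 30.
Augment Res→P2→J2→Out: bottleneck 3, flow now 33.
Augment Res→TankB→P1→Out: bottleneck 3, flow now 36.
Augment Res→P2→J2→TankB→J4→Out: bottleneck 8, flow now 44.
No augmenting path remains; maximum flow = 44.
By max-flow min-cut, the minimum cut capacity equals the max flow.
In the residual graph, reachable from Res: {Res, P2, J2, J5}.
Min-cut edges: Res→TankB (9), Res→P1 (13), J2→TankB (8), J2→Out (14); capacity 9 + 13 + 8 + 14 = 44.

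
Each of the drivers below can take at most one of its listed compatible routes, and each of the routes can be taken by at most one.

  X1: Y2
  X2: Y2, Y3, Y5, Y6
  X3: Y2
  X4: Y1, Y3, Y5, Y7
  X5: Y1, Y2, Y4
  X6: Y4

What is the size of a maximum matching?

5

Unit-capacity flow: source→left, listed edges, right→sink; max matching = max flow.
Augmenting path X1→Y2 (+1); matched 1.
Augmenting path X2→Y3 (+1); matched 2.
Augmenting path X4→Y1 (+1); matched 3.
Augmenting path X5→Y4 (+1); matched 4.
Augmenting path X6→Y4→X5→Y1→X4→Y5 (+1); matched 5.
No augmenting path remains; maximum matching = 5.
König certificate: {X2, X4, X5, X6, Y2} is a vertex cover of size 5 (every listed pair touches it), so no matching can be larger.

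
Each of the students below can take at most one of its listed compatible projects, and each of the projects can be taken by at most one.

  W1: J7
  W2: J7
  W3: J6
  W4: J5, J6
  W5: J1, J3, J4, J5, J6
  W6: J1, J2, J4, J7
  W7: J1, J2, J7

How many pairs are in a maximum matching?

Unit-capacity flow: source→left, listed edges, right→sink; max matching = max flow.
Augmenting path W1→J7 (+1); matched 1.
Augmenting path W3→J6 (+1); matched 2.
Augmenting path W4→J5 (+1); matched 3.
Augmenting path W5→J1 (+1); matched 4.
Augmenting path W6→J2 (+1); matched 5.
Augmenting path W7→J1→W5→J3 (+1); matched 6.
No augmenting path remains; maximum matching = 6.
König certificate: {W3, W4, W5, W6, W7, J7} is a vertex cover of size 6 (every listed pair touches it), so no matching can be larger.

6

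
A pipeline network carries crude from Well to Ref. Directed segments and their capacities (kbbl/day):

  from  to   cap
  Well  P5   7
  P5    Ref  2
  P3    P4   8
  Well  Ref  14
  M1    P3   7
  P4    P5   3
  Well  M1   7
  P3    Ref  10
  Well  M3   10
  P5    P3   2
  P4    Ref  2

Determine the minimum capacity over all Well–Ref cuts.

25

Augment Well→Ref: bottleneck 14, flow now 14.
Augment Well→P5→Ref: bottleneck 2, flow now 16.
Augment Well→M1→P3→Ref: bottleneck 7, flow now 23.
Augment Well→P5→P3→Ref: bottleneck 2, flow now 25.
No augmenting path remains; maximum flow = 25.
By max-flow min-cut, the minimum cut capacity equals the max flow.
In the residual graph, reachable from Well: {Well, P5, M3}.
Min-cut edges: Well→M1 (7), Well→Ref (14), P5→P3 (2), P5→Ref (2); capacity 7 + 14 + 2 + 2 = 25.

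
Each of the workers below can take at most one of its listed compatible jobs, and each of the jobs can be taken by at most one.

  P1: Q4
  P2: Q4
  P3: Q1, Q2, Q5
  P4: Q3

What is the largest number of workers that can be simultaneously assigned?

Unit-capacity flow: source→left, listed edges, right→sink; max matching = max flow.
Augmenting path P1→Q4 (+1); matched 1.
Augmenting path P3→Q1 (+1); matched 2.
Augmenting path P4→Q3 (+1); matched 3.
No augmenting path remains; maximum matching = 3.
König certificate: {P3, P4, Q4} is a vertex cover of size 3 (every listed pair touches it), so no matching can be larger.

3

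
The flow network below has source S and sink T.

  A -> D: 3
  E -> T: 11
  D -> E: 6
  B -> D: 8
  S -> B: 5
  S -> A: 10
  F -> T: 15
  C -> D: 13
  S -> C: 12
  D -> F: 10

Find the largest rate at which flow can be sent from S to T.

16

Augment S→A→D→E→T: bottleneck 3, flow now 3.
Augment S→B→D→E→T: bottleneck 3, flow now 6.
Augment S→B→D→F→T: bottleneck 2, flow now 8.
Augment S→C→D→F→T: bottleneck 8, flow now 16.
No augmenting path remains; maximum flow = 16.
In the residual graph, reachable from S: {S, A, B, C, D}.
Min-cut edges: D→E (6), D→F (10); capacity 6 + 10 = 16.
This cut is saturated, so no flow can exceed 16.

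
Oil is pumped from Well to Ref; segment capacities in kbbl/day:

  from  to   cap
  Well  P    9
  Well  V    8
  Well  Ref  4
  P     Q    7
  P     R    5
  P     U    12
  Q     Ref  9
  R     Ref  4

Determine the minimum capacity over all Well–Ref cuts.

Augment Well→Ref: bottleneck 4, flow now 4.
Augment Well→P→Q→Ref: bottleneck 7, flow now 11.
Augment Well→P→R→Ref: bottleneck 2, flow now 13.
No augmenting path remains; maximum flow = 13.
By max-flow min-cut, the minimum cut capacity equals the max flow.
In the residual graph, reachable from Well: {Well, V}.
Min-cut edges: Well→P (9), Well→Ref (4); capacity 9 + 4 = 13.

13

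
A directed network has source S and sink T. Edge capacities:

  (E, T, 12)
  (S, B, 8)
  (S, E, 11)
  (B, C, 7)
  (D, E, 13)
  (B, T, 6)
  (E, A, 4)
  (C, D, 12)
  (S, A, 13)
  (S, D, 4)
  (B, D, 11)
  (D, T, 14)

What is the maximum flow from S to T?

23

Augment S→B→T: bottleneck 6, flow now 6.
Augment S→D→T: bottleneck 4, flow now 10.
Augment S→E→T: bottleneck 11, flow now 21.
Augment S→B→D→T: bottleneck 2, flow now 23.
No augmenting path remains; maximum flow = 23.
In the residual graph, reachable from S: {S, A}.
Min-cut edges: S→B (8), S→D (4), S→E (11); capacity 8 + 4 + 11 = 23.
This cut is saturated, so no flow can exceed 23.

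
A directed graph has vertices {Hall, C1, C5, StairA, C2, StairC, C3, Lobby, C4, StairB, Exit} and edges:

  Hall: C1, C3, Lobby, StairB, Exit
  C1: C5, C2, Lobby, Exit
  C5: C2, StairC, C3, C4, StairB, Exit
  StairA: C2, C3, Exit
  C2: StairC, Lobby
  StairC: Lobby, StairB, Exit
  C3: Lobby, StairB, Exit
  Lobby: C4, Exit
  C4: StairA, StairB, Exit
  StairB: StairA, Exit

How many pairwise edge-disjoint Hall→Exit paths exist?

5

Assign every edge capacity 1; by Menger, the answer equals the max flow.
Path Hall→Exit (+1); total 1.
Path Hall→C1→Exit (+1); total 2.
Path Hall→C3→Exit (+1); total 3.
Path Hall→Lobby→Exit (+1); total 4.
Path Hall→StairB→Exit (+1); total 5.
No residual Hall→Exit path; max flow = 5.
Certifying cut of size 5: {Hall→C1, Hall→C3, Hall→Exit, Hall→Lobby, Hall→StairB}.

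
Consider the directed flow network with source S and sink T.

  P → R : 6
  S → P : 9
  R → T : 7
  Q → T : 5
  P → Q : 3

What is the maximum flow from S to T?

Augment S→P→Q→T: bottleneck 3, flow now 3.
Augment S→P→R→T: bottleneck 6, flow now 9.
No augmenting path remains; maximum flow = 9.
In the residual graph, reachable from S: {S}.
Min-cut edges: S→P (9); capacity 9 = 9.
This cut is saturated, so no flow can exceed 9.

9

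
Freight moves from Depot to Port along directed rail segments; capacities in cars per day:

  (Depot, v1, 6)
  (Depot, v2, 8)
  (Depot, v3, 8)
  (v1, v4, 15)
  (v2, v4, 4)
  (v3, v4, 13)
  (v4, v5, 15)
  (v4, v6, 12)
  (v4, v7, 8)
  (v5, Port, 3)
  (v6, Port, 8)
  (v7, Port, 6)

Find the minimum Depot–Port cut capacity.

Augment Depot→v1→v4→v5→Port: bottleneck 3, flow now 3.
Augment Depot→v1→v4→v6→Port: bottleneck 3, flow now 6.
Augment Depot→v2→v4→v6→Port: bottleneck 4, flow now 10.
Augment Depot→v3→v4→v6→Port: bottleneck 1, flow now 11.
Augment Depot→v3→v4→v7→Port: bottleneck 6, flow now 17.
No augmenting path remains; maximum flow = 17.
By max-flow min-cut, the minimum cut capacity equals the max flow.
In the residual graph, reachable from Depot: {Depot, v1, v2, v3, v4, v5, v6, v7}.
Min-cut edges: v5→Port (3), v6→Port (8), v7→Port (6); capacity 3 + 8 + 6 = 17.

17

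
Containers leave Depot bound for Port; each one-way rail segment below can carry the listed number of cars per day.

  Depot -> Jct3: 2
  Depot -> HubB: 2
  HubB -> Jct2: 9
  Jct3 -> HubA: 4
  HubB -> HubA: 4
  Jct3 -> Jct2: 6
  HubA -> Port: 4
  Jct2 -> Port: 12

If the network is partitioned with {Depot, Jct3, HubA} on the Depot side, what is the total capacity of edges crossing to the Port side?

Edges leaving {Depot, Jct3, HubA}: Depot→HubB (2), Jct3→Jct2 (6), HubA→Port (4).
Cut capacity = 2 + 6 + 4 = 12.

12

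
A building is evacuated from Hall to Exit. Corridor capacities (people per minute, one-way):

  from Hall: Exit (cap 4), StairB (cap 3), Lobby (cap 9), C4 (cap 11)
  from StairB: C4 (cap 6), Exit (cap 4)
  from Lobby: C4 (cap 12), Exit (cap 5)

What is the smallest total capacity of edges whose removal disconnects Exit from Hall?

12

Augment Hall→Exit: bottleneck 4, flow now 4.
Augment Hall→StairB→Exit: bottleneck 3, flow now 7.
Augment Hall→Lobby→Exit: bottleneck 5, flow now 12.
No augmenting path remains; maximum flow = 12.
By max-flow min-cut, the minimum cut capacity equals the max flow.
In the residual graph, reachable from Hall: {Hall, Lobby, C4}.
Min-cut edges: Hall→StairB (3), Hall→Exit (4), Lobby→Exit (5); capacity 3 + 4 + 5 = 12.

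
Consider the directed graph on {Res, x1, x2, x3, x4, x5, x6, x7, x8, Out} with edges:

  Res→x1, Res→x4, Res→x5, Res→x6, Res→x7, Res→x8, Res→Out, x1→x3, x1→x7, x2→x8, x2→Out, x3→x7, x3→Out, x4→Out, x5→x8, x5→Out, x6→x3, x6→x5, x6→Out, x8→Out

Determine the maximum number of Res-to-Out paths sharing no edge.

Assign every edge capacity 1; by Menger, the answer equals the max flow.
Path Res→Out (+1); total 1.
Path Res→x4→Out (+1); total 2.
Path Res→x5→Out (+1); total 3.
Path Res→x6→Out (+1); total 4.
Path Res→x8→Out (+1); total 5.
Path Res→x1→x3→Out (+1); total 6.
No residual Res→Out path; max flow = 6.
Certifying cut of size 6: {Res→Out, Res→x1, Res→x4, Res→x5, Res→x6, Res→x8}.

6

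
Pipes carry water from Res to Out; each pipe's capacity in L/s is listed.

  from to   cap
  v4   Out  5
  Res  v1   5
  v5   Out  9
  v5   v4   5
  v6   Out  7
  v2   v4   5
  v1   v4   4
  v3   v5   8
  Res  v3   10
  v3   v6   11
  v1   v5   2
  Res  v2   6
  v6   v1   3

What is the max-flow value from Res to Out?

17

Augment Res→v1→v4→Out: bottleneck 4, flow now 4.
Augment Res→v1→v5→Out: bottleneck 1, flow now 5.
Augment Res→v2→v4→Out: bottleneck 1, flow now 6.
Augment Res→v3→v5→Out: bottleneck 8, flow now 14.
Augment Res→v3→v6→Out: bottleneck 2, flow now 16.
Augment Res→v2→v4→v1→v5→v3→v6→Out: bottleneck 1, flow now 17. (uses reverse residual edge)
No augmenting path remains; maximum flow = 17.
In the residual graph, reachable from Res: {Res, v1, v2, v4}.
Min-cut edges: Res→v3 (10), v1→v5 (2), v4→Out (5); capacity 10 + 2 + 5 = 17.
This cut is saturated, so no flow can exceed 17.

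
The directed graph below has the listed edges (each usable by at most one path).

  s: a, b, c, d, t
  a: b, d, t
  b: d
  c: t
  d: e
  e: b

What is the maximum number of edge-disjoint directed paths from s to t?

Assign every edge capacity 1; by Menger, the answer equals the max flow.
Path s→t (+1); total 1.
Path s→a→t (+1); total 2.
Path s→c→t (+1); total 3.
No residual s→t path; max flow = 3.
Certifying cut of size 3: {s→a, s→c, s→t}.

3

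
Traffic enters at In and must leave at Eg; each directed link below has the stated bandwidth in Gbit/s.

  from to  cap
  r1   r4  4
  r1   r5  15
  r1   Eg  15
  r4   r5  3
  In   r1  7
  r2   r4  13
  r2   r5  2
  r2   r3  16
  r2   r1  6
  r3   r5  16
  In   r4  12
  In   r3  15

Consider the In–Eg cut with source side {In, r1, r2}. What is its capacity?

92

Edges leaving {In, r1, r2}: In→r3 (15), In→r4 (12), r1→r4 (4), r1→r5 (15), r1→Eg (15), r2→r3 (16), r2→r4 (13), r2→r5 (2).
Cut capacity = 15 + 12 + 4 + 15 + 15 + 16 + 13 + 2 = 92.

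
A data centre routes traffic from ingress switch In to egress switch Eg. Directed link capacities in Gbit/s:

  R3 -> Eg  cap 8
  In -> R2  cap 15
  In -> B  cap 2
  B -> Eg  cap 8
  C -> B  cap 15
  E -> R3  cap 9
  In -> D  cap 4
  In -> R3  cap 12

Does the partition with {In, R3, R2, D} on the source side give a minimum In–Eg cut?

Given cut capacity: 2 + 8 = 10.
Augment In→R3→Eg: bottleneck 8, flow now 8.
Augment In→B→Eg: bottleneck 2, flow now 10.
No augmenting path remains; maximum flow = 10.
Cut capacity 10 equals the max flow, so it is a minimum cut.

Yes — it is a minimum cut (capacity 10).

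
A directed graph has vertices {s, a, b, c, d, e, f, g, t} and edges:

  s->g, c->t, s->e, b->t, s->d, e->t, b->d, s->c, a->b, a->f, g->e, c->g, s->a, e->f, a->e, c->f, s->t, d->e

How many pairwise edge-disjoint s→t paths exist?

Assign every edge capacity 1; by Menger, the answer equals the max flow.
Path s→t (+1); total 1.
Path s→c→t (+1); total 2.
Path s→e→t (+1); total 3.
Path s→a→b→t (+1); total 4.
No residual s→t path; max flow = 4.
Certifying cut of size 4: {e→t, s→a, s→c, s→t}.

4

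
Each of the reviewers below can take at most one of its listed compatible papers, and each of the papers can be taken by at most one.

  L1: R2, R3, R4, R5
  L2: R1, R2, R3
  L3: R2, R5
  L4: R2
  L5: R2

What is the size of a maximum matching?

Unit-capacity flow: source→left, listed edges, right→sink; max matching = max flow.
Augmenting path L1→R2 (+1); matched 1.
Augmenting path L2→R1 (+1); matched 2.
Augmenting path L3→R5 (+1); matched 3.
Augmenting path L4→R2→L1→R3 (+1); matched 4.
No augmenting path remains; maximum matching = 4.
König certificate: {L1, L2, L3, R2} is a vertex cover of size 4 (every listed pair touches it), so no matching can be larger.

4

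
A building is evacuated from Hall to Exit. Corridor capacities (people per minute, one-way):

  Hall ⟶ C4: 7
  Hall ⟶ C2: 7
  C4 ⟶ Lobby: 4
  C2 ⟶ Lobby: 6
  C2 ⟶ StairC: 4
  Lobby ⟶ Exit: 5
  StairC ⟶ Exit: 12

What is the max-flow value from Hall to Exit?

9

Augment Hall→C4→Lobby→Exit: bottleneck 4, flow now 4.
Augment Hall→C2→Lobby→Exit: bottleneck 1, flow now 5.
Augment Hall→C2→StairC→Exit: bottleneck 4, flow now 9.
No augmenting path remains; maximum flow = 9.
In the residual graph, reachable from Hall: {Hall, C4, C2, Lobby}.
Min-cut edges: C2→StairC (4), Lobby→Exit (5); capacity 4 + 5 = 9.
This cut is saturated, so no flow can exceed 9.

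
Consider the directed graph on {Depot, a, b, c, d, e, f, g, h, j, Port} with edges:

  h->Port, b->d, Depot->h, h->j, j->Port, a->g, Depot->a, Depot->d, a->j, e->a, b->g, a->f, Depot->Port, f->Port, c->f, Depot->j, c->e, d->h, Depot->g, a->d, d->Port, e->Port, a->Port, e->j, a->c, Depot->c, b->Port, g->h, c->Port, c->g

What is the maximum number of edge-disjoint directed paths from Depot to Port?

6

Assign every edge capacity 1; by Menger, the answer equals the max flow.
Path Depot→Port (+1); total 1.
Path Depot→a→Port (+1); total 2.
Path Depot→c→Port (+1); total 3.
Path Depot→d→Port (+1); total 4.
Path Depot→h→Port (+1); total 5.
Path Depot→j→Port (+1); total 6.
No residual Depot→Port path; max flow = 6.
Certifying cut of size 6: {Depot→Port, Depot→a, Depot→c, Depot→d, h→Port, j→Port}.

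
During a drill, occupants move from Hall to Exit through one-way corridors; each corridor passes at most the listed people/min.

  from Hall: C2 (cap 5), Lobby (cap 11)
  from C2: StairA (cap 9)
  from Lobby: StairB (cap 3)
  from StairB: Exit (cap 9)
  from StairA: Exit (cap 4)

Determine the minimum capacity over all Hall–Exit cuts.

Augment Hall→C2→StairA→Exit: bottleneck 4, flow now 4.
Augment Hall→Lobby→StairB→Exit: bottleneck 3, flow now 7.
No augmenting path remains; maximum flow = 7.
By max-flow min-cut, the minimum cut capacity equals the max flow.
In the residual graph, reachable from Hall: {Hall, C2, Lobby, StairA}.
Min-cut edges: Lobby→StairB (3), StairA→Exit (4); capacity 3 + 4 = 7.

7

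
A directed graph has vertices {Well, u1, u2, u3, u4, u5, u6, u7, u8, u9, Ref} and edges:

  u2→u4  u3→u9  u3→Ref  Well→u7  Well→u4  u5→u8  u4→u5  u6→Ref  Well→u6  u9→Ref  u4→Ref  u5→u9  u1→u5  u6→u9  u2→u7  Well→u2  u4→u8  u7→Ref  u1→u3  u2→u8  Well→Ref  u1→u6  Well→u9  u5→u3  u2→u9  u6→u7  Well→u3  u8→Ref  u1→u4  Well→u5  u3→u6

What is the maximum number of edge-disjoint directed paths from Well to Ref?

7

Assign every edge capacity 1; by Menger, the answer equals the max flow.
Path Well→Ref (+1); total 1.
Path Well→u3→Ref (+1); total 2.
Path Well→u4→Ref (+1); total 3.
Path Well→u6→Ref (+1); total 4.
Path Well→u7→Ref (+1); total 5.
Path Well→u9→Ref (+1); total 6.
Path Well→u2→u8→Ref (+1); total 7.
No residual Well→Ref path; max flow = 7.
Certifying cut of size 7: {Well→Ref, u3→Ref, u4→Ref, u6→Ref, u7→Ref, u8→Ref, u9→Ref}.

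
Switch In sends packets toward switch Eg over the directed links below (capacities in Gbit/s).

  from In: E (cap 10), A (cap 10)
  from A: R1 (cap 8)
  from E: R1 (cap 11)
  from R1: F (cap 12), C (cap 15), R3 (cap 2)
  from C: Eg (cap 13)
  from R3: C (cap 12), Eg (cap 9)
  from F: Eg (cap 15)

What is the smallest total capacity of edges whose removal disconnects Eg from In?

Augment In→A→R1→C→Eg: bottleneck 8, flow now 8.
Augment In→E→R1→C→Eg: bottleneck 5, flow now 13.
Augment In→E→R1→R3→Eg: bottleneck 2, flow now 15.
Augment In→E→R1→F→Eg: bottleneck 3, flow now 18.
No augmenting path remains; maximum flow = 18.
By max-flow min-cut, the minimum cut capacity equals the max flow.
In the residual graph, reachable from In: {In, A}.
Min-cut edges: In→E (10), A→R1 (8); capacity 10 + 8 = 18.

18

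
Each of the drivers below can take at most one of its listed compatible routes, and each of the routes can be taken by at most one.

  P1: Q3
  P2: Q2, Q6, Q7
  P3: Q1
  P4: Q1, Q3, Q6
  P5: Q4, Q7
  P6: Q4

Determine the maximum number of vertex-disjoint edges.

6

Unit-capacity flow: source→left, listed edges, right→sink; max matching = max flow.
Augmenting path P1→Q3 (+1); matched 1.
Augmenting path P2→Q2 (+1); matched 2.
Augmenting path P3→Q1 (+1); matched 3.
Augmenting path P4→Q6 (+1); matched 4.
Augmenting path P5→Q4 (+1); matched 5.
Augmenting path P6→Q4→P5→Q7 (+1); matched 6.
No augmenting path remains; maximum matching = 6.
König certificate: {P1, P2, P3, P4, P5, P6} is a vertex cover of size 6 (every listed pair touches it), so no matching can be larger.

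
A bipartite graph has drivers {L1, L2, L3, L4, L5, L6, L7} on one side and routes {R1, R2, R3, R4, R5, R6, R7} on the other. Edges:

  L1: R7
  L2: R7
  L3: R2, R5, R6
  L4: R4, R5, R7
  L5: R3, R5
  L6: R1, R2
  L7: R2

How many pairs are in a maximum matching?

Unit-capacity flow: source→left, listed edges, right→sink; max matching = max flow.
Augmenting path L1→R7 (+1); matched 1.
Augmenting path L3→R2 (+1); matched 2.
Augmenting path L4→R4 (+1); matched 3.
Augmenting path L5→R3 (+1); matched 4.
Augmenting path L6→R1 (+1); matched 5.
Augmenting path L7→R2→L3→R5 (+1); matched 6.
No augmenting path remains; maximum matching = 6.
König certificate: {L3, L4, L5, L6, L7, R7} is a vertex cover of size 6 (every listed pair touches it), so no matching can be larger.

6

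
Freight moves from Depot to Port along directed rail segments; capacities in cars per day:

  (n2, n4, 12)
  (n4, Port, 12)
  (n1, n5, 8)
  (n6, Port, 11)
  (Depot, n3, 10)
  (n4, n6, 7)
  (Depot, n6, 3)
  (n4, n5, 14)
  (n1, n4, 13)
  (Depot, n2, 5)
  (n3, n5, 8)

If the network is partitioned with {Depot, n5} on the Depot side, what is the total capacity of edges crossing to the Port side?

Edges leaving {Depot, n5}: Depot→n2 (5), Depot→n3 (10), Depot→n6 (3).
Cut capacity = 5 + 10 + 3 = 18.

18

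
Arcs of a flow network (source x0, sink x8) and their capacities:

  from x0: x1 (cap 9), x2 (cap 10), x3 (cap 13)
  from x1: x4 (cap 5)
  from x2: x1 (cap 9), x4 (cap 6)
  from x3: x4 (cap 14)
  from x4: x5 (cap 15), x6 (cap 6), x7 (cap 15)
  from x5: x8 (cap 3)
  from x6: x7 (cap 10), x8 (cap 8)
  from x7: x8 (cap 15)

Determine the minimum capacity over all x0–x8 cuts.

Augment x0→x1→x4→x5→x8: bottleneck 3, flow now 3.
Augment x0→x1→x4→x6→x8: bottleneck 2, flow now 5.
Augment x0→x2→x4→x6→x8: bottleneck 4, flow now 9.
Augment x0→x2→x4→x7→x8: bottleneck 2, flow now 11.
Augment x0→x3→x4→x7→x8: bottleneck 13, flow now 24.
No augmenting path remains; maximum flow = 24.
By max-flow min-cut, the minimum cut capacity equals the max flow.
In the residual graph, reachable from x0: {x0, x1, x2}.
Min-cut edges: x0→x3 (13), x1→x4 (5), x2→x4 (6); capacity 13 + 5 + 6 = 24.

24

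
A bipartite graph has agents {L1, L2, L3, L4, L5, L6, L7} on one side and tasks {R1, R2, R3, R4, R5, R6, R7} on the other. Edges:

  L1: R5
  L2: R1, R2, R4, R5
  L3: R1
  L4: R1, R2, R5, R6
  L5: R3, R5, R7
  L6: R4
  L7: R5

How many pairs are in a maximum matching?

6

Unit-capacity flow: source→left, listed edges, right→sink; max matching = max flow.
Augmenting path L1→R5 (+1); matched 1.
Augmenting path L2→R1 (+1); matched 2.
Augmenting path L4→R2 (+1); matched 3.
Augmenting path L5→R3 (+1); matched 4.
Augmenting path L6→R4 (+1); matched 5.
Augmenting path L3→R1→L2→R2→L4→R6 (+1); matched 6.
No augmenting path remains; maximum matching = 6.
König certificate: {L2, L3, L4, L5, L6, R5} is a vertex cover of size 6 (every listed pair touches it), so no matching can be larger.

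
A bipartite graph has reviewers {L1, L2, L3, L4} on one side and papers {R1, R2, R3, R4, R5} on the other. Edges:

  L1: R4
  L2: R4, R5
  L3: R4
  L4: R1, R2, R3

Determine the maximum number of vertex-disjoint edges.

Unit-capacity flow: source→left, listed edges, right→sink; max matching = max flow.
Augmenting path L1→R4 (+1); matched 1.
Augmenting path L2→R5 (+1); matched 2.
Augmenting path L4→R1 (+1); matched 3.
No augmenting path remains; maximum matching = 3.
König certificate: {L2, L4, R4} is a vertex cover of size 3 (every listed pair touches it), so no matching can be larger.

3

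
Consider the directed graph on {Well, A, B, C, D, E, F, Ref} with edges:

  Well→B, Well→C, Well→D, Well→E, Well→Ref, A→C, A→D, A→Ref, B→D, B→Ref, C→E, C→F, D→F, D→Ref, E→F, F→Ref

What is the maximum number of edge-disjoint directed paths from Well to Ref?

Assign every edge capacity 1; by Menger, the answer equals the max flow.
Path Well→Ref (+1); total 1.
Path Well→B→Ref (+1); total 2.
Path Well→D→Ref (+1); total 3.
Path Well→C→F→Ref (+1); total 4.
No residual Well→Ref path; max flow = 4.
Certifying cut of size 4: {F→Ref, Well→B, Well→D, Well→Ref}.

4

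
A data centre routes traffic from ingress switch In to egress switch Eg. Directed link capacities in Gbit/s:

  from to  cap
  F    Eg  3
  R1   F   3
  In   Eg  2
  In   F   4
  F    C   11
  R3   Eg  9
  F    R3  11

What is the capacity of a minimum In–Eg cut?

6

Augment In→Eg: bottleneck 2, flow now 2.
Augment In→F→Eg: bottleneck 3, flow now 5.
Augment In→F→R3→Eg: bottleneck 1, flow now 6.
No augmenting path remains; maximum flow = 6.
By max-flow min-cut, the minimum cut capacity equals the max flow.
In the residual graph, reachable from In: {In}.
Min-cut edges: In→F (4), In→Eg (2); capacity 4 + 2 = 6.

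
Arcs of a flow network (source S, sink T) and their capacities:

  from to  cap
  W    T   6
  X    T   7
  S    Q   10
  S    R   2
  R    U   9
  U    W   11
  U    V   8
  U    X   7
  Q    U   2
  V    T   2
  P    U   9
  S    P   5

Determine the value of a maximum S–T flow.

Augment S→P→U→V→T: bottleneck 2, flow now 2.
Augment S→P→U→W→T: bottleneck 3, flow now 5.
Augment S→Q→U→W→T: bottleneck 2, flow now 7.
Augment S→R→U→W→T: bottleneck 1, flow now 8.
Augment S→R→U→X→T: bottleneck 1, flow now 9.
No augmenting path remains; maximum flow = 9.
In the residual graph, reachable from S: {S, Q}.
Min-cut edges: S→P (5), S→R (2), Q→U (2); capacity 5 + 2 + 2 = 9.
This cut is saturated, so no flow can exceed 9.

9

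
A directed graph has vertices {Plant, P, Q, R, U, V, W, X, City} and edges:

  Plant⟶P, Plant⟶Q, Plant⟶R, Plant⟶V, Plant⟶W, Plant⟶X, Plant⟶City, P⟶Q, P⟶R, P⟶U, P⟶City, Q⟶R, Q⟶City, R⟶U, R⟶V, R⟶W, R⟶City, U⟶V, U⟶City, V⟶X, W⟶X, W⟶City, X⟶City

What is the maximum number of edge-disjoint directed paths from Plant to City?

Assign every edge capacity 1; by Menger, the answer equals the max flow.
Path Plant→City (+1); total 1.
Path Plant→P→City (+1); total 2.
Path Plant→Q→City (+1); total 3.
Path Plant→R→City (+1); total 4.
Path Plant→W→City (+1); total 5.
Path Plant→X→City (+1); total 6.
No residual Plant→City path; max flow = 6.
Certifying cut of size 6: {Plant→City, Plant→P, Plant→Q, Plant→R, Plant→W, X→City}.

6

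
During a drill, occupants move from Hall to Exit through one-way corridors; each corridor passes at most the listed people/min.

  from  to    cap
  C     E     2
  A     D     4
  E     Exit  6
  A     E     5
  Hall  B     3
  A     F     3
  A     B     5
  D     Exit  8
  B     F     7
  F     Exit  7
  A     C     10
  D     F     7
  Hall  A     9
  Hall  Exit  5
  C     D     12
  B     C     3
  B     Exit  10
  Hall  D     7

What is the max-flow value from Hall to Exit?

Augment Hall→Exit: bottleneck 5, flow now 5.
Augment Hall→B→Exit: bottleneck 3, flow now 8.
Augment Hall→D→Exit: bottleneck 7, flow now 15.
Augment Hall→A→B→Exit: bottleneck 5, flow now 20.
Augment Hall→A→D→Exit: bottleneck 1, flow now 21.
Augment Hall→A→E→Exit: bottleneck 3, flow now 24.
No augmenting path remains; maximum flow = 24.
In the residual graph, reachable from Hall: {Hall}.
Min-cut edges: Hall→A (9), Hall→B (3), Hall→D (7), Hall→Exit (5); capacity 9 + 3 + 7 + 5 = 24.
This cut is saturated, so no flow can exceed 24.

24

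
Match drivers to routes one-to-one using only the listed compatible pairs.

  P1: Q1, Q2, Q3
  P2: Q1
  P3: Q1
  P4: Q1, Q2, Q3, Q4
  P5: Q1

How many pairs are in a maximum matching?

3

Unit-capacity flow: source→left, listed edges, right→sink; max matching = max flow.
Augmenting path P1→Q1 (+1); matched 1.
Augmenting path P4→Q2 (+1); matched 2.
Augmenting path P2→Q1→P1→Q3 (+1); matched 3.
No augmenting path remains; maximum matching = 3.
König certificate: {P1, P4, Q1} is a vertex cover of size 3 (every listed pair touches it), so no matching can be larger.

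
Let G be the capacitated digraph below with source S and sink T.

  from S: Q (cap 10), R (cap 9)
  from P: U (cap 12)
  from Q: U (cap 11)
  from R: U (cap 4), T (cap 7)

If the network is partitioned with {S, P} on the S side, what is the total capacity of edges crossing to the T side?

31

Edges leaving {S, P}: S→Q (10), S→R (9), P→U (12).
Cut capacity = 10 + 9 + 12 = 31.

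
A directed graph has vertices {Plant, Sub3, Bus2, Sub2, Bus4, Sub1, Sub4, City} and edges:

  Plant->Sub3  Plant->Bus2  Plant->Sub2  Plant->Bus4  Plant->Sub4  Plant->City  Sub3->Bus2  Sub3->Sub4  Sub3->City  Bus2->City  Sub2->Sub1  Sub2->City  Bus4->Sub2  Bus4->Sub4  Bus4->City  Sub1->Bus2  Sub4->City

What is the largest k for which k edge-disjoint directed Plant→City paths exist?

6

Assign every edge capacity 1; by Menger, the answer equals the max flow.
Path Plant→City (+1); total 1.
Path Plant→Sub3→City (+1); total 2.
Path Plant→Bus2→City (+1); total 3.
Path Plant→Sub2→City (+1); total 4.
Path Plant→Bus4→City (+1); total 5.
Path Plant→Sub4→City (+1); total 6.
No residual Plant→City path; max flow = 6.
Certifying cut of size 6: {Plant→Bus2, Plant→Bus4, Plant→City, Plant→Sub2, Plant→Sub3, Plant→Sub4}.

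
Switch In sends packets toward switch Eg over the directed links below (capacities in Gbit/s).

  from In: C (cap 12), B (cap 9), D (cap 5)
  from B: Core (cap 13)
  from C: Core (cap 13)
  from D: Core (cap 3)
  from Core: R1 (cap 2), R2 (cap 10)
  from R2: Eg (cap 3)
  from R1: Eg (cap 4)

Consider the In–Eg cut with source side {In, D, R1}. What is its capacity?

Edges leaving {In, D, R1}: In→B (9), In→C (12), D→Core (3), R1→Eg (4).
Cut capacity = 9 + 12 + 3 + 4 = 28.

28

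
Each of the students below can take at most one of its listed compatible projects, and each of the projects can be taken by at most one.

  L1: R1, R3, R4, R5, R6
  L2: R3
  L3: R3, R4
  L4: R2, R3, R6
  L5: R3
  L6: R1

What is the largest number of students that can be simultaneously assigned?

5

Unit-capacity flow: source→left, listed edges, right→sink; max matching = max flow.
Augmenting path L1→R1 (+1); matched 1.
Augmenting path L2→R3 (+1); matched 2.
Augmenting path L3→R4 (+1); matched 3.
Augmenting path L4→R2 (+1); matched 4.
Augmenting path L6→R1→L1→R5 (+1); matched 5.
No augmenting path remains; maximum matching = 5.
König certificate: {L1, L3, L4, L6, R3} is a vertex cover of size 5 (every listed pair touches it), so no matching can be larger.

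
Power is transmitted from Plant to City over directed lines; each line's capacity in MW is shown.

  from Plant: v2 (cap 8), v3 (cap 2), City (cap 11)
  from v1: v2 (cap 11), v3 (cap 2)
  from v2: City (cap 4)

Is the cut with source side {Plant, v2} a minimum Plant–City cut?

No — its capacity is 17, but the minimum cut has capacity 15.

Given cut capacity: 2 + 11 + 4 = 17.
Augment Plant→City: bottleneck 11, flow now 11.
Augment Plant→v2→City: bottleneck 4, flow now 15.
No augmenting path remains; maximum flow = 15.
In the residual graph, reachable from Plant: {Plant, v2, v3}.
Min-cut edges: Plant→City (11), v2→City (4); capacity 11 + 4 = 15.
Cut capacity 17 exceeds the max flow 15, so it is not minimum.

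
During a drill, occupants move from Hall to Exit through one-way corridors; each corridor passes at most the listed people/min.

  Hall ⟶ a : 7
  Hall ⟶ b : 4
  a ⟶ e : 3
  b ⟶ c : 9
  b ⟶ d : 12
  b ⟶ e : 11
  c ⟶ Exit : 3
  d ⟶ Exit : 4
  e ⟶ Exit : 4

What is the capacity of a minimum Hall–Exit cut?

Augment Hall→a→e→Exit: bottleneck 3, flow now 3.
Augment Hall→b→c→Exit: bottleneck 3, flow now 6.
Augment Hall→b→d→Exit: bottleneck 1, flow now 7.
No augmenting path remains; maximum flow = 7.
By max-flow min-cut, the minimum cut capacity equals the max flow.
In the residual graph, reachable from Hall: {Hall, a}.
Min-cut edges: Hall→b (4), a→e (3); capacity 4 + 3 = 7.

7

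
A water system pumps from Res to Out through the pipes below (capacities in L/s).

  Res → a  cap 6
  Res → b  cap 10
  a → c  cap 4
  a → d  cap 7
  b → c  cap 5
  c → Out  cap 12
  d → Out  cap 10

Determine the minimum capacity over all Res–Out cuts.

Augment Res→a→c→Out: bottleneck 4, flow now 4.
Augment Res→a→d→Out: bottleneck 2, flow now 6.
Augment Res→b→c→Out: bottleneck 5, flow now 11.
No augmenting path remains; maximum flow = 11.
By max-flow min-cut, the minimum cut capacity equals the max flow.
In the residual graph, reachable from Res: {Res, b}.
Min-cut edges: Res→a (6), b→c (5); capacity 6 + 5 = 11.

11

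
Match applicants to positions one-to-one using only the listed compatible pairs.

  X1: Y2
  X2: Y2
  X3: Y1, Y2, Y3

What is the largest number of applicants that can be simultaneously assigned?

2

Unit-capacity flow: source→left, listed edges, right→sink; max matching = max flow.
Augmenting path X1→Y2 (+1); matched 1.
Augmenting path X3→Y1 (+1); matched 2.
No augmenting path remains; maximum matching = 2.
König certificate: {X3, Y2} is a vertex cover of size 2 (every listed pair touches it), so no matching can be larger.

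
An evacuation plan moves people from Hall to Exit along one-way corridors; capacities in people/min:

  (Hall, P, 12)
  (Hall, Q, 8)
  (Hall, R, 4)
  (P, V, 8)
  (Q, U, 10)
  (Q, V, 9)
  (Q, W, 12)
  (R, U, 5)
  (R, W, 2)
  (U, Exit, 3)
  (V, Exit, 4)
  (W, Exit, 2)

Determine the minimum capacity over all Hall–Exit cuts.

9

Augment Hall→P→V→Exit: bottleneck 4, flow now 4.
Augment Hall→Q→U→Exit: bottleneck 3, flow now 7.
Augment Hall→Q→W→Exit: bottleneck 2, flow now 9.
No augmenting path remains; maximum flow = 9.
By max-flow min-cut, the minimum cut capacity equals the max flow.
In the residual graph, reachable from Hall: {Hall, P, Q, R, U, V, W}.
Min-cut edges: U→Exit (3), V→Exit (4), W→Exit (2); capacity 3 + 4 + 2 = 9.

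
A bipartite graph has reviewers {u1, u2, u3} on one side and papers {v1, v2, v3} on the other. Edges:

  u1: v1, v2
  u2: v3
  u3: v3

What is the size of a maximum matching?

Unit-capacity flow: source→left, listed edges, right→sink; max matching = max flow.
Augmenting path u1→v1 (+1); matched 1.
Augmenting path u2→v3 (+1); matched 2.
No augmenting path remains; maximum matching = 2.
König certificate: {u1, v3} is a vertex cover of size 2 (every listed pair touches it), so no matching can be larger.

2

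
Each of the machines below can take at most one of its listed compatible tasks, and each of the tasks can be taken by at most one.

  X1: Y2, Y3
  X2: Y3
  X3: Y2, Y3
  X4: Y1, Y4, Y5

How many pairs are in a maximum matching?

Unit-capacity flow: source→left, listed edges, right→sink; max matching = max flow.
Augmenting path X1→Y2 (+1); matched 1.
Augmenting path X2→Y3 (+1); matched 2.
Augmenting path X4→Y1 (+1); matched 3.
No augmenting path remains; maximum matching = 3.
König certificate: {X4, Y2, Y3} is a vertex cover of size 3 (every listed pair touches it), so no matching can be larger.

3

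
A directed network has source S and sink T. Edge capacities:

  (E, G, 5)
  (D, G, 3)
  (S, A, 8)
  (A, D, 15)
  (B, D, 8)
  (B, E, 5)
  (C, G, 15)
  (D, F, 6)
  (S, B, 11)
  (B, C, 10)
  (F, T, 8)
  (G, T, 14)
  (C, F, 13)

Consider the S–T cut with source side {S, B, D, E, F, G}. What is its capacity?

Edges leaving {S, B, D, E, F, G}: S→A (8), B→C (10), F→T (8), G→T (14).
Cut capacity = 8 + 10 + 8 + 14 = 40.

40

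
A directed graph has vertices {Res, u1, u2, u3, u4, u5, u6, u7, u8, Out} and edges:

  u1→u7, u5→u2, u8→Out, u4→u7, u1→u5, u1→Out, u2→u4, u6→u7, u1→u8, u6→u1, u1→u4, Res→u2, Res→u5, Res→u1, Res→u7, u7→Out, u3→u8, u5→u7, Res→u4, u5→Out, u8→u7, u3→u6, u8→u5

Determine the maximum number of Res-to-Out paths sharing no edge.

3

Assign every edge capacity 1; by Menger, the answer equals the max flow.
Path Res→u1→Out (+1); total 1.
Path Res→u5→Out (+1); total 2.
Path Res→u7→Out (+1); total 3.
No residual Res→Out path; max flow = 3.
Certifying cut of size 3: {Res→u1, Res→u5, u7→Out}.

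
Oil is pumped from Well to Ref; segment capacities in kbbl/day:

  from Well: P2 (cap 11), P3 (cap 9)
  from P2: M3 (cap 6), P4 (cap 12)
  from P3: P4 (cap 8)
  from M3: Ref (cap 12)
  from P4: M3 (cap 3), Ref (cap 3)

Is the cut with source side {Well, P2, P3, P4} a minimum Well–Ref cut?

Yes — it is a minimum cut (capacity 12).

Given cut capacity: 6 + 3 + 3 = 12.
Augment Well→P2→M3→Ref: bottleneck 6, flow now 6.
Augment Well→P2→P4→Ref: bottleneck 3, flow now 9.
Augment Well→P2→P4→M3→Ref: bottleneck 2, flow now 11.
Augment Well→P3→P4→M3→Ref: bottleneck 1, flow now 12.
No augmenting path remains; maximum flow = 12.
Cut capacity 12 equals the max flow, so it is a minimum cut.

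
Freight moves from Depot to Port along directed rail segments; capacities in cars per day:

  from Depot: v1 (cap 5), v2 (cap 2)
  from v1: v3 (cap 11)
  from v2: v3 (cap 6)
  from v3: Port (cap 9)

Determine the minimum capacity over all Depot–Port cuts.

Augment Depot→v1→v3→Port: bottleneck 5, flow now 5.
Augment Depot→v2→v3→Port: bottleneck 2, flow now 7.
No augmenting path remains; maximum flow = 7.
By max-flow min-cut, the minimum cut capacity equals the max flow.
In the residual graph, reachable from Depot: {Depot}.
Min-cut edges: Depot→v1 (5), Depot→v2 (2); capacity 5 + 2 = 7.

7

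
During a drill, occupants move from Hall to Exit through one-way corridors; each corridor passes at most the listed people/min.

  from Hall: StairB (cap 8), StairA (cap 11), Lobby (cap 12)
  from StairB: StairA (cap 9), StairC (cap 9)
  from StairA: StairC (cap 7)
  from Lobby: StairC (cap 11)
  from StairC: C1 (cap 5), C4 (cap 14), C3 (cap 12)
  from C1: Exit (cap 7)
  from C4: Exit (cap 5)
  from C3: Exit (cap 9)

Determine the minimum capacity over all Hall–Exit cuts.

Augment Hall→StairB→StairC→C1→Exit: bottleneck 5, flow now 5.
Augment Hall→StairB→StairC→C4→Exit: bottleneck 3, flow now 8.
Augment Hall→StairA→StairC→C4→Exit: bottleneck 2, flow now 10.
Augment Hall→StairA→StairC→C3→Exit: bottleneck 5, flow now 15.
Augment Hall→Lobby→StairC→C3→Exit: bottleneck 4, flow now 19.
No augmenting path remains; maximum flow = 19.
By max-flow min-cut, the minimum cut capacity equals the max flow.
In the residual graph, reachable from Hall: {Hall, StairB, StairA, Lobby, StairC, C4, C3}.
Min-cut edges: StairC→C1 (5), C4→Exit (5), C3→Exit (9); capacity 5 + 5 + 9 = 19.

19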